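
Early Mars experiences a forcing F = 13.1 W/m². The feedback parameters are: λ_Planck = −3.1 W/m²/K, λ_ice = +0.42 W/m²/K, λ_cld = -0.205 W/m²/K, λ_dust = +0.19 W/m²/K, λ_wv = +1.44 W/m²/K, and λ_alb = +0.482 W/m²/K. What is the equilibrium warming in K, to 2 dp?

Net feedback parameter λ = (−3.1) + (+0.42) + (-0.205) + (+0.19) + (+1.44) + (+0.482) = -0.773 W/m²/K.
ΔT = −F/λ = −13.1/(-0.773) = 16.95 K.

16.95 K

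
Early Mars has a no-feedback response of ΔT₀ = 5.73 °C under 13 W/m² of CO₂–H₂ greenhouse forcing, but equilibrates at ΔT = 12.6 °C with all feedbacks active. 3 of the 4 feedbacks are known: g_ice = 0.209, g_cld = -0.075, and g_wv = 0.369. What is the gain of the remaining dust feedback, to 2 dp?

0.04

Amplification A = ΔT/ΔT₀ = 12.6/5.73 = 2.199.
Total gain g = 1 − 1/A = 1 − 1/2.199 = 0.5452.
Known gains sum to 0.209 − 0.075 + 0.369 = 0.503.
g_dust = 0.5452 − 0.503 = 0.04.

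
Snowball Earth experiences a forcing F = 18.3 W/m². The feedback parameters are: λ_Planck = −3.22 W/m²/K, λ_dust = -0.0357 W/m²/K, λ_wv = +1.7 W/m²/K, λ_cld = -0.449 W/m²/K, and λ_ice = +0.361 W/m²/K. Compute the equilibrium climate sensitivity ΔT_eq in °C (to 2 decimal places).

Net feedback parameter λ = (−3.22) + (-0.0357) + (+1.7) + (-0.449) + (+0.361) = -1.6437 W/m²/K.
ΔT = −F/λ = −18.3/(-1.6437) = 11.13 °C.

11.13 °C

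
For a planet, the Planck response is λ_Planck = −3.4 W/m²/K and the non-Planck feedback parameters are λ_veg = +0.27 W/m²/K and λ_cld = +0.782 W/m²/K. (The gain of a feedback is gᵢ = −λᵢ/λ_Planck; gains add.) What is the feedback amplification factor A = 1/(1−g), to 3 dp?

Convert to gains: g_veg = 0.27/3.4 = 0.07941; g_cld = 0.782/3.4 = 0.23.
Total gain g = 0.30941.
A = 1/(1 − 0.30941) = 1.448.

1.448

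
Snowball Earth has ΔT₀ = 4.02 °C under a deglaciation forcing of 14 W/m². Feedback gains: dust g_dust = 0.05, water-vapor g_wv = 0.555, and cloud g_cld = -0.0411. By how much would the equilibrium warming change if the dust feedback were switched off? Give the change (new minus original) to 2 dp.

Original: g = 0.5639, ΔT = 4.02/(1−0.5639) = 9.2181 °C.
Without dust: g' = 0.5139, ΔT' = 4.02/(1−0.5139) = 8.2699 °C.
Change = 8.2699 − 9.2181 = -0.95 °C.

-0.95 °C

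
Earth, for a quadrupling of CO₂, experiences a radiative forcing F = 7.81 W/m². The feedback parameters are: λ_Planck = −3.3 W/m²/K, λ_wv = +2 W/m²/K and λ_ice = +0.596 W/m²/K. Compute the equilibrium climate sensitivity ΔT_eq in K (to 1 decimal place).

11.1 K

Net feedback parameter λ = (−3.3) + (+2) + (+0.596) = -0.704 W/m²/K.
ΔT = −F/λ = −7.81/(-0.704) = 11.1 K.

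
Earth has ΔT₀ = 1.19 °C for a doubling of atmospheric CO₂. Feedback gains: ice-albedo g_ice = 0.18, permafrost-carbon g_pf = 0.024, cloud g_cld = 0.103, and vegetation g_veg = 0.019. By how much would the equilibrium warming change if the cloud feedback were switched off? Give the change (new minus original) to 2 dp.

-0.23 °C

Original: g = 0.326, ΔT = 1.19/(1−0.326) = 1.7656 °C.
Without cloud: g' = 0.223, ΔT' = 1.19/(1−0.223) = 1.5315 °C.
Change = 1.5315 − 1.7656 = -0.23 °C.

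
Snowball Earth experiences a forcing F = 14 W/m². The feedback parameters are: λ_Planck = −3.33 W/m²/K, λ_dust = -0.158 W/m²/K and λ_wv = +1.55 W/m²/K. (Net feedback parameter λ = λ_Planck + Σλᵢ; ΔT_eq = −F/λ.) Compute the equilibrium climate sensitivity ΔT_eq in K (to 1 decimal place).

7.2 K

Net feedback parameter λ = (−3.33) + (-0.158) + (+1.55) = -1.938 W/m²/K.
ΔT = −F/λ = −14/(-1.938) = 7.2 K.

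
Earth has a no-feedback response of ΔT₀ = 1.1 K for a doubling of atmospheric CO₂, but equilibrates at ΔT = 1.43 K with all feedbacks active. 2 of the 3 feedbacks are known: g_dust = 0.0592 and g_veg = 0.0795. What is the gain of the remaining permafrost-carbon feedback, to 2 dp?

0.09

Amplification A = ΔT/ΔT₀ = 1.43/1.1 = 1.3.
Total gain g = 1 − 1/A = 1 − 1/1.3 = 0.2308.
Known gains sum to 0.0592 + 0.0795 = 0.1387.
g_pf = 0.2308 − 0.1387 = 0.09.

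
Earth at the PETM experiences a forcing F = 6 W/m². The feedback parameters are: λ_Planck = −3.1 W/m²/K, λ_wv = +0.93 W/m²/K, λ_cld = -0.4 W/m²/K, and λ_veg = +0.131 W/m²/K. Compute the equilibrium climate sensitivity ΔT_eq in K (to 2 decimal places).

2.46 K

Net feedback parameter λ = (−3.1) + (+0.93) + (-0.4) + (+0.131) = -2.439 W/m²/K.
ΔT = −F/λ = −6/(-2.439) = 2.46 K.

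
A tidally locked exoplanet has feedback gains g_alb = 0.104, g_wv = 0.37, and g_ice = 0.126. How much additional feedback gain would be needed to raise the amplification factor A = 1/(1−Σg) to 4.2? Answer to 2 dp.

Current total gain = 0.6.
Target gain for A = 4.2: g* = 1 − 1/4.2 = 0.7619.
Additional gain needed = 0.7619 − 0.6 = 0.16.

0.16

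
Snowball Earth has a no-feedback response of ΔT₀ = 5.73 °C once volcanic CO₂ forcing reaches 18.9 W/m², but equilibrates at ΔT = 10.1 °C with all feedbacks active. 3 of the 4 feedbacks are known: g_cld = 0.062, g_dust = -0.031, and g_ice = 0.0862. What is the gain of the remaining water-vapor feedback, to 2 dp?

0.32

Amplification A = ΔT/ΔT₀ = 10.1/5.73 = 1.763.
Total gain g = 1 − 1/A = 1 − 1/1.763 = 0.4328.
Known gains sum to 0.062 − 0.031 + 0.0862 = 0.1172.
g_wv = 0.4328 − 0.1172 = 0.32.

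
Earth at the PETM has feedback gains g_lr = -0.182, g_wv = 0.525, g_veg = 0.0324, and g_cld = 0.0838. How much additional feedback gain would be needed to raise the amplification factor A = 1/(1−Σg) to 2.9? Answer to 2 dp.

Current total gain = 0.4592.
Target gain for A = 2.9: g* = 1 − 1/2.9 = 0.6552.
Additional gain needed = 0.6552 − 0.4592 = 0.20.

0.20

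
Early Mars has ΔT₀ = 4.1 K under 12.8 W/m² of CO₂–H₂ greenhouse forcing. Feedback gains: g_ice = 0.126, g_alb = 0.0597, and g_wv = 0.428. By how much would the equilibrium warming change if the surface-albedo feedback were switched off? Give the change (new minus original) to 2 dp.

Original: g = 0.6137, ΔT = 4.1/(1−0.6137) = 10.6135 K.
Without surface-albedo: g' = 0.554, ΔT' = 4.1/(1−0.554) = 9.1928 K.
Change = 9.1928 − 10.6135 = -1.42 K.

-1.42 K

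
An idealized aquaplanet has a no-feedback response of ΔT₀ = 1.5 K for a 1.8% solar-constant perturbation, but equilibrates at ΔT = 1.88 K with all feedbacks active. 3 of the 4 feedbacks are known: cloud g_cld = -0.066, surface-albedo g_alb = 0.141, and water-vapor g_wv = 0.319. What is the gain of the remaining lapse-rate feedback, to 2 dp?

Amplification A = ΔT/ΔT₀ = 1.88/1.5 = 1.253.
Total gain g = 1 − 1/A = 1 − 1/1.253 = 0.2019.
Known gains sum to -0.066 + 0.141 + 0.319 = 0.394.
g_lr = 0.2019 − 0.394 = -0.19.

-0.19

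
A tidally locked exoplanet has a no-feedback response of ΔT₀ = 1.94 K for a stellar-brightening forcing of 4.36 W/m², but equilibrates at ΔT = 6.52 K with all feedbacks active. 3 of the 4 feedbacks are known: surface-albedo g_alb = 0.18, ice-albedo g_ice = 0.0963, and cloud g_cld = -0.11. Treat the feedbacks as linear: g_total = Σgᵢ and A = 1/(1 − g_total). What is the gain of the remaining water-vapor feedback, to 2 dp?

Amplification A = ΔT/ΔT₀ = 6.52/1.94 = 3.361.
Total gain g = 1 − 1/A = 1 − 1/3.361 = 0.7025.
Known gains sum to 0.18 + 0.0963 − 0.11 = 0.1663.
g_wv = 0.7025 − 0.1663 = 0.54.

0.54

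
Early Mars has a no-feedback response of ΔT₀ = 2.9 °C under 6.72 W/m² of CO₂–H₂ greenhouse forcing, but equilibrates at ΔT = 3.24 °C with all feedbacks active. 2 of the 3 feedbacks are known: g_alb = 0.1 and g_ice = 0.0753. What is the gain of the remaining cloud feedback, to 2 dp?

-0.07

Amplification A = ΔT/ΔT₀ = 3.24/2.9 = 1.117.
Total gain g = 1 − 1/A = 1 − 1/1.117 = 0.1047.
Known gains sum to 0.1 + 0.0753 = 0.1753.
g_cld = 0.1047 − 0.1753 = -0.07.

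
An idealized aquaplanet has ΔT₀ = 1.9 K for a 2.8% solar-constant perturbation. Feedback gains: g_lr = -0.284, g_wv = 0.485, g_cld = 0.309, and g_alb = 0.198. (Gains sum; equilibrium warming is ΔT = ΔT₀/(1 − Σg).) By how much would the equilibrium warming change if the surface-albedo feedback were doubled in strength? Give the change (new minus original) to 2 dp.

Original: g = 0.708, ΔT = 1.9/(1−0.708) = 6.5068 K.
With doubled surface-albedo: g' = 0.906, ΔT' = 1.9/(1−0.906) = 20.2128 K.
Change = 20.2128 − 6.5068 = 13.71 K.

13.71 K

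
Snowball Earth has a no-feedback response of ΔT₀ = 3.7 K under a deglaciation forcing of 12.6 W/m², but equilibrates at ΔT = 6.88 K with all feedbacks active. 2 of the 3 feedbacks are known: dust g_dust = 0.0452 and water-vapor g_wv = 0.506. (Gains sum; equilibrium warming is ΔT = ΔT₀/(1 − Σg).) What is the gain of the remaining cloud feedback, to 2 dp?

Amplification A = ΔT/ΔT₀ = 6.88/3.7 = 1.859.
Total gain g = 1 − 1/A = 1 − 1/1.859 = 0.4621.
Known gains sum to 0.0452 + 0.506 = 0.5512.
g_cld = 0.4621 − 0.5512 = -0.09.

-0.09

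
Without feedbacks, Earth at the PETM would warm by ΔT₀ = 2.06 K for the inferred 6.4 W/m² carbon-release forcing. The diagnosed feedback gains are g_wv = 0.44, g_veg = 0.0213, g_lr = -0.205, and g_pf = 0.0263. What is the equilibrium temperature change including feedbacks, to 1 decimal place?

2.9 K

Total gain g = 0.44 + 0.0213 − 0.205 + 0.0263 = 0.2826.
Amplification A = 1/(1 − 0.2826) = 1.394.
ΔT = 2.06 × 1.394 = 2.9 K.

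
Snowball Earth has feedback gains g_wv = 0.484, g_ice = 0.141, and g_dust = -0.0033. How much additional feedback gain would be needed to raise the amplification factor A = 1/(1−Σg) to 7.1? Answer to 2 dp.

0.24

Current total gain = 0.6217.
Target gain for A = 7.1: g* = 1 − 1/7.1 = 0.8592.
Additional gain needed = 0.8592 − 0.6217 = 0.24.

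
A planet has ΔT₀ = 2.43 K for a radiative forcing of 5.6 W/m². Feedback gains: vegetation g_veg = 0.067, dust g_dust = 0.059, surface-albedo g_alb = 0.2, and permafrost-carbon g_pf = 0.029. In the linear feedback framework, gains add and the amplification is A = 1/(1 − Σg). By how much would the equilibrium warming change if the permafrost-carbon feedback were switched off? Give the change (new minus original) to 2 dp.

Original: g = 0.355, ΔT = 2.43/(1−0.355) = 3.7674 K.
Without permafrost-carbon: g' = 0.326, ΔT' = 2.43/(1−0.326) = 3.6053 K.
Change = 3.6053 − 3.7674 = -0.16 K.

-0.16 K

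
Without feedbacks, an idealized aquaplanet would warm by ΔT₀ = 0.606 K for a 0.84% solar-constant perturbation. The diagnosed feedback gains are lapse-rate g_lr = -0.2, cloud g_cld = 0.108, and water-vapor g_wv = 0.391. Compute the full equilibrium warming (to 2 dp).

Total gain g = -0.2 + 0.108 + 0.391 = 0.299.
Amplification A = 1/(1 − 0.299) = 1.427.
ΔT = 0.606 × 1.427 = 0.86 K.

0.86 K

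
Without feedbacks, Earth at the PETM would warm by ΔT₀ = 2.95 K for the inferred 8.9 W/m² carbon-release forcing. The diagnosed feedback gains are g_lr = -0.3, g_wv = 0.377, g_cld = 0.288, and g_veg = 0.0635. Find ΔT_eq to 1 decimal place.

5.2 K

Total gain g = -0.3 + 0.377 + 0.288 + 0.0635 = 0.4285.
Amplification A = 1/(1 − 0.4285) = 1.75.
ΔT = 2.95 × 1.75 = 5.2 K.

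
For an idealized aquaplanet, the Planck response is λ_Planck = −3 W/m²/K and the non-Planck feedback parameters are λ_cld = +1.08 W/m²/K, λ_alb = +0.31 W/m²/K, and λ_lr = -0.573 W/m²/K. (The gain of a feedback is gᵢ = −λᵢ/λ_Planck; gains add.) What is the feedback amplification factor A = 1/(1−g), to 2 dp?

Convert to gains: g_cld = 1.08/3 = 0.36; g_alb = 0.31/3 = 0.1033; g_lr = -0.573/3 = -0.191.
Total gain g = 0.2723.
A = 1/(1 − 0.2723) = 1.37.

1.37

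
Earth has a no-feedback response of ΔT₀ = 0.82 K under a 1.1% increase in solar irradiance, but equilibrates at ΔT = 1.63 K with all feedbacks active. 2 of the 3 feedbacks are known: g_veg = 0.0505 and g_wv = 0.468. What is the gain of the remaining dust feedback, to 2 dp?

-0.02

Amplification A = ΔT/ΔT₀ = 1.63/0.82 = 1.988.
Total gain g = 1 − 1/A = 1 − 1/1.988 = 0.497.
Known gains sum to 0.0505 + 0.468 = 0.5185.
g_dust = 0.497 − 0.5185 = -0.02.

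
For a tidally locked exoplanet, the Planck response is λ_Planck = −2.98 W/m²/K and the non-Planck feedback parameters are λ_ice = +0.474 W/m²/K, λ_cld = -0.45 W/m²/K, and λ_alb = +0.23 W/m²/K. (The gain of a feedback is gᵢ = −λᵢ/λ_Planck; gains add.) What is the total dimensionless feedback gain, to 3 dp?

0.085

Convert to gains: g_ice = 0.474/2.98 = 0.1591; g_cld = -0.45/2.98 = -0.151; g_alb = 0.23/2.98 = 0.07718.
Total gain g = 0.08528.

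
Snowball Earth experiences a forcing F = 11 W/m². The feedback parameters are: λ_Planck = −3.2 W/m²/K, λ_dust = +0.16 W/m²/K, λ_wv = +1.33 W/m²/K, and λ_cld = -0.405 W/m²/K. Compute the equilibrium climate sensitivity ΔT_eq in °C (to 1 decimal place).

5.2 °C

Net feedback parameter λ = (−3.2) + (+0.16) + (+1.33) + (-0.405) = -2.115 W/m²/K.
ΔT = −F/λ = −11/(-2.115) = 5.2 °C.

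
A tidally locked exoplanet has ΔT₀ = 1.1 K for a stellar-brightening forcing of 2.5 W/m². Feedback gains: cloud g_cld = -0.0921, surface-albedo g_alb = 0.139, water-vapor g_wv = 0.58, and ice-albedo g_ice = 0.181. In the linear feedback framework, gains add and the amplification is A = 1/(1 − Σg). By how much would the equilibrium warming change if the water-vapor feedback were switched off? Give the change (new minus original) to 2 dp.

Original: g = 0.8079, ΔT = 1.1/(1−0.8079) = 5.7262 K.
Without water-vapor: g' = 0.2279, ΔT' = 1.1/(1−0.2279) = 1.4247 K.
Change = 1.4247 − 5.7262 = -4.30 K.

-4.30 K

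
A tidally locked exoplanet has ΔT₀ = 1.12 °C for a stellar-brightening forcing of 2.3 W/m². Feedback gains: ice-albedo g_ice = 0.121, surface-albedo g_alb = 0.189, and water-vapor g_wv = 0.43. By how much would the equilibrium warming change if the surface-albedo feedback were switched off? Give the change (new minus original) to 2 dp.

-1.81 °C

Original: g = 0.74, ΔT = 1.12/(1−0.74) = 4.3077 °C.
Without surface-albedo: g' = 0.551, ΔT' = 1.12/(1−0.551) = 2.4944 °C.
Change = 2.4944 − 4.3077 = -1.81 °C.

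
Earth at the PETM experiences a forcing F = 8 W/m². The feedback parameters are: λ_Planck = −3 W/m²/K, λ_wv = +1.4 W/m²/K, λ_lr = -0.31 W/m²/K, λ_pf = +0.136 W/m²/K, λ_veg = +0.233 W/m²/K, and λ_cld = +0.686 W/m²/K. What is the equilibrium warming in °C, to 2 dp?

9.36 °C

Net feedback parameter λ = (−3) + (+1.4) + (-0.31) + (+0.136) + (+0.233) + (+0.686) = -0.855 W/m²/K.
ΔT = −F/λ = −8/(-0.855) = 9.36 °C.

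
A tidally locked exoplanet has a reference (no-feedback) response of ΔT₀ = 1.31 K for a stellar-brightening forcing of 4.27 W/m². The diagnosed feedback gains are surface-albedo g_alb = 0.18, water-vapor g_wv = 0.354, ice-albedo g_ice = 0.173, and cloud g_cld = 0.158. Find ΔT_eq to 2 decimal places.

Total gain g = 0.18 + 0.354 + 0.173 + 0.158 = 0.865.
Amplification A = 1/(1 − 0.865) = 7.407.
ΔT = 1.31 × 7.407 = 9.70 K.

9.70 K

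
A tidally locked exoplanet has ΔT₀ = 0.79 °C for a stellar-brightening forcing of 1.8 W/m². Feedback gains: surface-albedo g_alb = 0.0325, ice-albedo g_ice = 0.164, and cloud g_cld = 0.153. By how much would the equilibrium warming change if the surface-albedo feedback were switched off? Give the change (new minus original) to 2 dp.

Original: g = 0.3495, ΔT = 0.79/(1−0.3495) = 1.2145 °C.
Without surface-albedo: g' = 0.317, ΔT' = 0.79/(1−0.317) = 1.1567 °C.
Change = 1.1567 − 1.2145 = -0.06 °C.

-0.06 °C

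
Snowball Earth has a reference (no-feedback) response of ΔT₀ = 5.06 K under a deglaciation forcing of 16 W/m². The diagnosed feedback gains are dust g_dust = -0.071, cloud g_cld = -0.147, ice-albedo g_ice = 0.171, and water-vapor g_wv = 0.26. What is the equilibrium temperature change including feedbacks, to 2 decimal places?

Total gain g = -0.071 − 0.147 + 0.171 + 0.26 = 0.213.
Amplification A = 1/(1 − 0.213) = 1.271.
ΔT = 5.06 × 1.271 = 6.43 K.

6.43 K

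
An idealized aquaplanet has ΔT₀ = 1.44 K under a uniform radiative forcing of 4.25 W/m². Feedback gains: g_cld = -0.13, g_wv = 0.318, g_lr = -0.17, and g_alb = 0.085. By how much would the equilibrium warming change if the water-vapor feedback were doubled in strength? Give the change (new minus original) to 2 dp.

Original: g = 0.103, ΔT = 1.44/(1−0.103) = 1.6054 K.
With doubled water-vapor: g' = 0.421, ΔT' = 1.44/(1−0.421) = 2.4870 K.
Change = 2.4870 − 1.6054 = 0.88 K.

0.88 K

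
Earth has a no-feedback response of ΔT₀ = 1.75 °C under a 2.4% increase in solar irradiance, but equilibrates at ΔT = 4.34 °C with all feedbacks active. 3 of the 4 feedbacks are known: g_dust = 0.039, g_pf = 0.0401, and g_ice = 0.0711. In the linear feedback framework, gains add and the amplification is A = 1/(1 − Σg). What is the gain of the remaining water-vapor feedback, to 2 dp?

Amplification A = ΔT/ΔT₀ = 4.34/1.75 = 2.48.
Total gain g = 1 − 1/A = 1 − 1/2.48 = 0.5968.
Known gains sum to 0.039 + 0.0401 + 0.0711 = 0.1502.
g_wv = 0.5968 − 0.1502 = 0.45.

0.45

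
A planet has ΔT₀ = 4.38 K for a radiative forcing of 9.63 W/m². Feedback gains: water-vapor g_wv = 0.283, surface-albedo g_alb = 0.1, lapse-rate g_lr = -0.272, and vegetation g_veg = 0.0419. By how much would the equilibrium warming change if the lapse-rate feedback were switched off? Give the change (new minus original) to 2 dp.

Original: g = 0.1529, ΔT = 4.38/(1−0.1529) = 5.1706 K.
Without lapse-rate: g' = 0.4249, ΔT' = 4.38/(1−0.4249) = 7.6161 K.
Change = 7.6161 − 5.1706 = 2.45 K.

2.45 K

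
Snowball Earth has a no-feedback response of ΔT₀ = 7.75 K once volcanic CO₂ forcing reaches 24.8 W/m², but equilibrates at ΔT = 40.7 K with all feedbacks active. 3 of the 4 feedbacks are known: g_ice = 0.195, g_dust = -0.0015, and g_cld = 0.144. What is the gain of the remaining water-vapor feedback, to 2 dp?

Amplification A = ΔT/ΔT₀ = 40.7/7.75 = 5.252.
Total gain g = 1 − 1/A = 1 − 1/5.252 = 0.8096.
Known gains sum to 0.195 − 0.0015 + 0.144 = 0.3375.
g_wv = 0.8096 − 0.3375 = 0.47.

0.47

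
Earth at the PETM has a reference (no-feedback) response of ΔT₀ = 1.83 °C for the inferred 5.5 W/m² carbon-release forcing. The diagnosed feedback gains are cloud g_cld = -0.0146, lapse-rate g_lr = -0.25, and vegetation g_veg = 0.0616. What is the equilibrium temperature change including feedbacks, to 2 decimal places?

1.52 °C

Total gain g = -0.0146 − 0.25 + 0.0616 = -0.203.
Amplification A = 1/(1 + 0.203) = 0.8313.
ΔT = 1.83 × 0.8313 = 1.52 °C.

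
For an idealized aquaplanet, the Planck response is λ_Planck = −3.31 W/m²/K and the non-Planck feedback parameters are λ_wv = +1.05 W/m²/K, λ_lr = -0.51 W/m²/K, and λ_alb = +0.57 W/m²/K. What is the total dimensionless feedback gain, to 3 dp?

Convert to gains: g_wv = 1.05/3.31 = 0.3172; g_lr = -0.51/3.31 = -0.1541; g_alb = 0.57/3.31 = 0.1722.
Total gain g = 0.3353.

0.335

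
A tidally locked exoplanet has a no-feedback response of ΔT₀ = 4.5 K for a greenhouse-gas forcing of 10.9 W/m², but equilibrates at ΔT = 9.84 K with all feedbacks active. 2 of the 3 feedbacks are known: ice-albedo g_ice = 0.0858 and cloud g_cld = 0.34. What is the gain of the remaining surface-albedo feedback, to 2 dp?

0.12

Amplification A = ΔT/ΔT₀ = 9.84/4.5 = 2.187.
Total gain g = 1 − 1/A = 1 − 1/2.187 = 0.5428.
Known gains sum to 0.0858 + 0.34 = 0.4258.
g_alb = 0.5428 − 0.4258 = 0.12.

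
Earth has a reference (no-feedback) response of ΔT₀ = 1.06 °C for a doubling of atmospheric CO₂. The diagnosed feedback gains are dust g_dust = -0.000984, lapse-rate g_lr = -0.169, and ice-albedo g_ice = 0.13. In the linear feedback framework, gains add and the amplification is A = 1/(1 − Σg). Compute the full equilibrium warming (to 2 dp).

1.02 °C

Total gain g = -0.000984 − 0.169 + 0.13 = -0.039984.
Amplification A = 1/(1 + 0.039984) = 0.9616.
ΔT = 1.06 × 0.9616 = 1.02 °C.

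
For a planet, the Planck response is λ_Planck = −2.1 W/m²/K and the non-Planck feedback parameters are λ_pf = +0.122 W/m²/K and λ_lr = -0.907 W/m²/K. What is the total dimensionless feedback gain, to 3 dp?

-0.374

Convert to gains: g_pf = 0.122/2.1 = 0.0581; g_lr = -0.907/2.1 = -0.4319.
Total gain g = -0.3738.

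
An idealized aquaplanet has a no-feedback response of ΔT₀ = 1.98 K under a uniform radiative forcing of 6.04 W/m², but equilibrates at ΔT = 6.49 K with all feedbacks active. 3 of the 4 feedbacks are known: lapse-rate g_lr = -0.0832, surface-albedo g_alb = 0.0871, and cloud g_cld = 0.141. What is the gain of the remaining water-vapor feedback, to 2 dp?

Amplification A = ΔT/ΔT₀ = 6.49/1.98 = 3.278.
Total gain g = 1 − 1/A = 1 − 1/3.278 = 0.6949.
Known gains sum to -0.0832 + 0.0871 + 0.141 = 0.1449.
g_wv = 0.6949 − 0.1449 = 0.55.

0.55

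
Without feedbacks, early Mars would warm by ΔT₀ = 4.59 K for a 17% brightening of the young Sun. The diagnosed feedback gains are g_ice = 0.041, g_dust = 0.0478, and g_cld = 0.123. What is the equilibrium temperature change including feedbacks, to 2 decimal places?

Total gain g = 0.041 + 0.0478 + 0.123 = 0.2118.
Amplification A = 1/(1 − 0.2118) = 1.269.
ΔT = 4.59 × 1.269 = 5.82 K.

5.82 K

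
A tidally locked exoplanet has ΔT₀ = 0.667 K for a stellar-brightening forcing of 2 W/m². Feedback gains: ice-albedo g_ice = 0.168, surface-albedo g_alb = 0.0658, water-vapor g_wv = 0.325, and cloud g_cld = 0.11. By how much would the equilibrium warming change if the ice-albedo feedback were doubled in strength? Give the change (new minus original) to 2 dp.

2.07 K

Original: g = 0.6688, ΔT = 0.667/(1−0.6688) = 2.0139 K.
With doubled ice-albedo: g' = 0.8368, ΔT' = 0.667/(1−0.8368) = 4.0870 K.
Change = 4.0870 − 2.0139 = 2.07 K.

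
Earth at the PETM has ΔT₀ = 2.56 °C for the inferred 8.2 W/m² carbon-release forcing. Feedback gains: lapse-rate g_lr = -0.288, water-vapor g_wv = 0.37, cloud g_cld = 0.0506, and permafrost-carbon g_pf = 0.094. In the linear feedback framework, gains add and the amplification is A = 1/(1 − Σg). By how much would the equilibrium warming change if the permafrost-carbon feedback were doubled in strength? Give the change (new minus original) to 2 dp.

Original: g = 0.2266, ΔT = 2.56/(1−0.2266) = 3.3101 °C.
With doubled permafrost-carbon: g' = 0.3206, ΔT' = 2.56/(1−0.3206) = 3.7680 °C.
Change = 3.7680 − 3.3101 = 0.46 °C.

0.46 °C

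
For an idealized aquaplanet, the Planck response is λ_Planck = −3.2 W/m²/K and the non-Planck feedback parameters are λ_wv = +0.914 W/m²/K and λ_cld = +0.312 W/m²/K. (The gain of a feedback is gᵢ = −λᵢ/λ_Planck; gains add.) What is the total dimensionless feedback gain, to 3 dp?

Convert to gains: g_wv = 0.914/3.2 = 0.2856; g_cld = 0.312/3.2 = 0.0975.
Total gain g = 0.3831.

0.383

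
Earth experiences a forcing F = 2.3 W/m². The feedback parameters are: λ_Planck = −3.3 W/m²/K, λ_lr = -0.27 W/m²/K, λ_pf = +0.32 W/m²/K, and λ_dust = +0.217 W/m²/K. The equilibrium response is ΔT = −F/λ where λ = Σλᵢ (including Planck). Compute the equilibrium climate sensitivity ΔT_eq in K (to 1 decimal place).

0.8 K

Net feedback parameter λ = (−3.3) + (-0.27) + (+0.32) + (+0.217) = -3.033 W/m²/K.
ΔT = −F/λ = −2.3/(-3.033) = 0.8 K.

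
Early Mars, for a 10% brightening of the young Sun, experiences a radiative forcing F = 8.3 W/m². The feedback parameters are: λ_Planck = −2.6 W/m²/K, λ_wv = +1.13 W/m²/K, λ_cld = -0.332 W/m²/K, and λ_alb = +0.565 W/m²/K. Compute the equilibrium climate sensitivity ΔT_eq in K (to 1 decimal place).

Net feedback parameter λ = (−2.6) + (+1.13) + (-0.332) + (+0.565) = -1.237 W/m²/K.
ΔT = −F/λ = −8.3/(-1.237) = 6.7 K.

6.7 K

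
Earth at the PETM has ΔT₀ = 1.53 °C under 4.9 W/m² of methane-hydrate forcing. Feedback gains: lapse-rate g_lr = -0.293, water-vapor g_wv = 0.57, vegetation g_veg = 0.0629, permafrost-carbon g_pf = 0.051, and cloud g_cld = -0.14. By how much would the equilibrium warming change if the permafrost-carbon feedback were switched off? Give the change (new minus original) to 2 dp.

-0.13 °C

Original: g = 0.2509, ΔT = 1.53/(1−0.2509) = 2.0425 °C.
Without permafrost-carbon: g' = 0.1999, ΔT' = 1.53/(1−0.1999) = 1.9123 °C.
Change = 1.9123 − 2.0425 = -0.13 °C.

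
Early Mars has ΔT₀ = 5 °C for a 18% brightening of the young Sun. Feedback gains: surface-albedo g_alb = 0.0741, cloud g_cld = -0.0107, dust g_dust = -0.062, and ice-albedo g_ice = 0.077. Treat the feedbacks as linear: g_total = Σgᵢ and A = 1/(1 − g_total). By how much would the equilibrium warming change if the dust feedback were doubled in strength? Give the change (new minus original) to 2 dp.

-0.34 °C

Original: g = 0.0784, ΔT = 5/(1−0.0784) = 5.4253 °C.
With doubled dust: g' = 0.0164, ΔT' = 5/(1−0.0164) = 5.0834 °C.
Change = 5.0834 − 5.4253 = -0.34 °C.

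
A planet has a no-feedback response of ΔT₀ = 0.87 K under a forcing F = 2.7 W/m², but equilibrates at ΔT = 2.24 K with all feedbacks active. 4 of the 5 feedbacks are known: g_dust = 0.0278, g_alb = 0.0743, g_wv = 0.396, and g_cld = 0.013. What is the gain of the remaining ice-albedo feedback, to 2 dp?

0.10

Amplification A = ΔT/ΔT₀ = 2.24/0.87 = 2.575.
Total gain g = 1 − 1/A = 1 − 1/2.575 = 0.6117.
Known gains sum to 0.0278 + 0.0743 + 0.396 + 0.013 = 0.5111.
g_ice = 0.6117 − 0.5111 = 0.10.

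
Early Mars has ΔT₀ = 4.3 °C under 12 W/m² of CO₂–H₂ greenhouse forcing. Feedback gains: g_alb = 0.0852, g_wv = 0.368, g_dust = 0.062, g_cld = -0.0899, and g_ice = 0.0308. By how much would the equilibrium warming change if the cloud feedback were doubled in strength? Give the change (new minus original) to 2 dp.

Original: g = 0.4561, ΔT = 4.3/(1−0.4561) = 7.9059 °C.
With doubled cloud: g' = 0.3662, ΔT' = 4.3/(1−0.3662) = 6.7845 °C.
Change = 6.7845 − 7.9059 = -1.12 °C.

-1.12 °C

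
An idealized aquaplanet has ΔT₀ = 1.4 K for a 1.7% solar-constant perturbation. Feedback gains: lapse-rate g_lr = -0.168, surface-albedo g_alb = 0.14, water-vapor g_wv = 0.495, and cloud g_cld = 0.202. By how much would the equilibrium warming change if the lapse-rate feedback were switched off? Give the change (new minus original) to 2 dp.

Original: g = 0.669, ΔT = 1.4/(1−0.669) = 4.2296 K.
Without lapse-rate: g' = 0.837, ΔT' = 1.4/(1−0.837) = 8.5890 K.
Change = 8.5890 − 4.2296 = 4.36 K.

4.36 K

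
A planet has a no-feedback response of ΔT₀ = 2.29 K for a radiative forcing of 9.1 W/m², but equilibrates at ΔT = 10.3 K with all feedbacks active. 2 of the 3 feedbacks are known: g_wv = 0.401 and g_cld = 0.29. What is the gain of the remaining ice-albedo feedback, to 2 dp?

Amplification A = ΔT/ΔT₀ = 10.3/2.29 = 4.498.
Total gain g = 1 − 1/A = 1 − 1/4.498 = 0.7777.
Known gains sum to 0.401 + 0.29 = 0.691.
g_ice = 0.7777 − 0.691 = 0.09.

0.09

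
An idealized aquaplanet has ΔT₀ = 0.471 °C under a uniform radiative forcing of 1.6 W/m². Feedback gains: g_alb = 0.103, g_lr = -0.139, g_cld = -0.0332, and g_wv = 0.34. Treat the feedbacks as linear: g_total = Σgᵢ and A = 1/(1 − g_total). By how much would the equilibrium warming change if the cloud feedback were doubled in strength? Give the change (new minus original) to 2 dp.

-0.03 °C

Original: g = 0.2708, ΔT = 0.471/(1−0.2708) = 0.6459 °C.
With doubled cloud: g' = 0.2376, ΔT' = 0.471/(1−0.2376) = 0.6178 °C.
Change = 0.6178 − 0.6459 = -0.03 °C.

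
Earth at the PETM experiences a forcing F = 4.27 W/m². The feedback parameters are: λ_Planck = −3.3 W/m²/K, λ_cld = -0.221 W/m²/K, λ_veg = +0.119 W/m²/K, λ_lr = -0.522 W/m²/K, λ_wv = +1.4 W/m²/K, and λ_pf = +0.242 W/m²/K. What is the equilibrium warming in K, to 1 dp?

1.9 K

Net feedback parameter λ = (−3.3) + (-0.221) + (+0.119) + (-0.522) + (+1.4) + (+0.242) = -2.282 W/m²/K.
ΔT = −F/λ = −4.27/(-2.282) = 1.9 K.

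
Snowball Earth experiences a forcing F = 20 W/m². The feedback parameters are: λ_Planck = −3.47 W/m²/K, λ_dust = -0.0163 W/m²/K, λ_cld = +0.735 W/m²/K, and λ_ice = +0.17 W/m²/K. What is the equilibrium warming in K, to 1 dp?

Net feedback parameter λ = (−3.47) + (-0.0163) + (+0.735) + (+0.17) = -2.5813 W/m²/K.
ΔT = −F/λ = −20/(-2.5813) = 7.7 K.

7.7 K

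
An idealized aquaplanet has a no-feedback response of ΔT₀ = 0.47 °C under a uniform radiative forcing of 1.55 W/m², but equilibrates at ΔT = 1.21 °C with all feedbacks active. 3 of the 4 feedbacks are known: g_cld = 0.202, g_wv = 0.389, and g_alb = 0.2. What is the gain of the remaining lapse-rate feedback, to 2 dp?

-0.18

Amplification A = ΔT/ΔT₀ = 1.21/0.47 = 2.574.
Total gain g = 1 − 1/A = 1 − 1/2.574 = 0.6115.
Known gains sum to 0.202 + 0.389 + 0.2 = 0.791.
g_lr = 0.6115 − 0.791 = -0.18.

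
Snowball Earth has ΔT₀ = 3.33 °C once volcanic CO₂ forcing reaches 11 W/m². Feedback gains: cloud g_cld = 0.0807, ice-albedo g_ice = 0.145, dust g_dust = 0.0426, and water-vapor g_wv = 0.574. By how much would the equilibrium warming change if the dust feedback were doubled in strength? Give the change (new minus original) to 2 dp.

7.82 °C

Original: g = 0.8423, ΔT = 3.33/(1−0.8423) = 21.1160 °C.
With doubled dust: g' = 0.8849, ΔT' = 3.33/(1−0.8849) = 28.9314 °C.
Change = 28.9314 − 21.1160 = 7.82 °C.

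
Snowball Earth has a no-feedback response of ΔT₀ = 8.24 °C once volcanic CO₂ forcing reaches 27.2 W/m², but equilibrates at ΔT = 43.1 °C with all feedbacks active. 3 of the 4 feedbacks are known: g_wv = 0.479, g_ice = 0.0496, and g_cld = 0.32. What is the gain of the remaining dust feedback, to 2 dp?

-0.04

Amplification A = ΔT/ΔT₀ = 43.1/8.24 = 5.231.
Total gain g = 1 − 1/A = 1 − 1/5.231 = 0.8088.
Known gains sum to 0.479 + 0.0496 + 0.32 = 0.8486.
g_dust = 0.8088 − 0.8486 = -0.04.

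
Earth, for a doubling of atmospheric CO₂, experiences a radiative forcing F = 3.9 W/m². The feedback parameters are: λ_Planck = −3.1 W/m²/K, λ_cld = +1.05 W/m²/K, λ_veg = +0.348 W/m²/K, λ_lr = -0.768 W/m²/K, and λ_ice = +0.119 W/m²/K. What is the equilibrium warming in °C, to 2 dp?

1.66 °C

Net feedback parameter λ = (−3.1) + (+1.05) + (+0.348) + (-0.768) + (+0.119) = -2.351 W/m²/K.
ΔT = −F/λ = −3.9/(-2.351) = 1.66 °C.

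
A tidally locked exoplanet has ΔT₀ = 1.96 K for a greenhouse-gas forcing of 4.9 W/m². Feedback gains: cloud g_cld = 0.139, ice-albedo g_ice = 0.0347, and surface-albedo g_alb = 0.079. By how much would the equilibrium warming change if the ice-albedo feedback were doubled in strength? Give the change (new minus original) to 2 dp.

Original: g = 0.2527, ΔT = 1.96/(1−0.2527) = 2.6228 K.
With doubled ice-albedo: g' = 0.2874, ΔT' = 1.96/(1−0.2874) = 2.7505 K.
Change = 2.7505 − 2.6228 = 0.13 K.

0.13 K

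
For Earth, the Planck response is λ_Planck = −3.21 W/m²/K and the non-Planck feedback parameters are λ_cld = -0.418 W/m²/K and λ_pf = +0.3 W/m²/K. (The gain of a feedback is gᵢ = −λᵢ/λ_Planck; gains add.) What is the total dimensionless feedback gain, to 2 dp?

Convert to gains: g_cld = -0.418/3.21 = -0.1302; g_pf = 0.3/3.21 = 0.09346.
Total gain g = -0.03674.

-0.04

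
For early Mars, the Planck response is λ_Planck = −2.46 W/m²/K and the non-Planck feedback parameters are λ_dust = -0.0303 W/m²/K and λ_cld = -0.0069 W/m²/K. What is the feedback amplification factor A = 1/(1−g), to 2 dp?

Convert to gains: g_dust = -0.0303/2.46 = -0.01232; g_cld = -0.0069/2.46 = -0.002805.
Total gain g = -0.015125.
A = 1/(1 + 0.015125) = 0.99.

0.99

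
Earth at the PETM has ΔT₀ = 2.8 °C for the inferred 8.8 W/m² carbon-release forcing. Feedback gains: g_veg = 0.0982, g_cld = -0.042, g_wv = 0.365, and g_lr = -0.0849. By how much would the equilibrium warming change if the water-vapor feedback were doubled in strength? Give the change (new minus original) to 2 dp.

5.16 °C

Original: g = 0.3363, ΔT = 2.8/(1−0.3363) = 4.2188 °C.
With doubled water-vapor: g' = 0.7013, ΔT' = 2.8/(1−0.7013) = 9.3740 °C.
Change = 9.3740 − 4.2188 = 5.16 °C.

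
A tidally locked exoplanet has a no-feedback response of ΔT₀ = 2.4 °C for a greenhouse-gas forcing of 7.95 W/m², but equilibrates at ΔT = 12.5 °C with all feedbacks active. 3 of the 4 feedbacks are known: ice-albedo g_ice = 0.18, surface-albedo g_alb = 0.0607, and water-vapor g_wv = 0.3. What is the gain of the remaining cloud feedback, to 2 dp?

Amplification A = ΔT/ΔT₀ = 12.5/2.4 = 5.208.
Total gain g = 1 − 1/A = 1 − 1/5.208 = 0.808.
Known gains sum to 0.18 + 0.0607 + 0.3 = 0.5407.
g_cld = 0.808 − 0.5407 = 0.27.

0.27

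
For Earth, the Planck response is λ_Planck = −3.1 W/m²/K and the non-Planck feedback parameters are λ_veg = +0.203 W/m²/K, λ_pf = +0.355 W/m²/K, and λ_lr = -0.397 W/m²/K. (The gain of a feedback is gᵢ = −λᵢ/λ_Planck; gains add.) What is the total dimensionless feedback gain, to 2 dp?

Convert to gains: g_veg = 0.203/3.1 = 0.06548; g_pf = 0.355/3.1 = 0.1145; g_lr = -0.397/3.1 = -0.1281.
Total gain g = 0.05188.

0.05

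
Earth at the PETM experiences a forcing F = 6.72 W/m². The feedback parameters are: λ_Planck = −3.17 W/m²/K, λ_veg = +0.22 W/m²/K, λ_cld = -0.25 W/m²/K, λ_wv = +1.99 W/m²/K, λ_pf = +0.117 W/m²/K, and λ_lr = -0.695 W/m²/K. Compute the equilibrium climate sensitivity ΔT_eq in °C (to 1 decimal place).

Net feedback parameter λ = (−3.17) + (+0.22) + (-0.25) + (+1.99) + (+0.117) + (-0.695) = -1.788 W/m²/K.
ΔT = −F/λ = −6.72/(-1.788) = 3.8 °C.

3.8 °C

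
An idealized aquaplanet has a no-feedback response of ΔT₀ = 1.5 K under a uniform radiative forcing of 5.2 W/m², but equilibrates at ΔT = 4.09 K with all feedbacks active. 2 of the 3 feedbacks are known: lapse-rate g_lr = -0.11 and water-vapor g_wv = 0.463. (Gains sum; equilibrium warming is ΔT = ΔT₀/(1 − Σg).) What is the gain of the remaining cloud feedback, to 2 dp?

0.28

Amplification A = ΔT/ΔT₀ = 4.09/1.5 = 2.727.
Total gain g = 1 − 1/A = 1 − 1/2.727 = 0.6333.
Known gains sum to -0.11 + 0.463 = 0.353.
g_cld = 0.6333 − 0.353 = 0.28.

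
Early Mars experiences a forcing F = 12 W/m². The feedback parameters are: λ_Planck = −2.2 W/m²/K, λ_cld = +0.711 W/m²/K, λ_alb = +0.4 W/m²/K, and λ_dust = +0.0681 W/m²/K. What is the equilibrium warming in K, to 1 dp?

11.8 K

Net feedback parameter λ = (−2.2) + (+0.711) + (+0.4) + (+0.0681) = -1.0209 W/m²/K.
ΔT = −F/λ = −12/(-1.0209) = 11.8 K.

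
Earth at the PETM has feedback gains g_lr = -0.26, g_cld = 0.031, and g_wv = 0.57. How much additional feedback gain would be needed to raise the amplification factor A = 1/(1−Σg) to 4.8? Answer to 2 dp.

Current total gain = 0.341.
Target gain for A = 4.8: g* = 1 − 1/4.8 = 0.7917.
Additional gain needed = 0.7917 − 0.341 = 0.45.

0.45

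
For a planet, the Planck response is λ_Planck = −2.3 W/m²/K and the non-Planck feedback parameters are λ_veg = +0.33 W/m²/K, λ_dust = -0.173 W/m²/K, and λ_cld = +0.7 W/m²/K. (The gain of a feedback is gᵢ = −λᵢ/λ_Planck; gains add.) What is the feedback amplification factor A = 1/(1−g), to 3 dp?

Convert to gains: g_veg = 0.33/2.3 = 0.1435; g_dust = -0.173/2.3 = -0.07522; g_cld = 0.7/2.3 = 0.3043.
Total gain g = 0.37258.
A = 1/(1 − 0.37258) = 1.594.

1.594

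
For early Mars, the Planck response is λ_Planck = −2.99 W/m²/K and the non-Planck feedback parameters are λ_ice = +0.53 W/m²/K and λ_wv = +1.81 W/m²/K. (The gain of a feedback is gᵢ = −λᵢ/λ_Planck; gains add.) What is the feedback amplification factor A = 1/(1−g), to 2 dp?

4.60

Convert to gains: g_ice = 0.53/2.99 = 0.1773; g_wv = 1.81/2.99 = 0.6054.
Total gain g = 0.7827.
A = 1/(1 − 0.7827) = 4.60.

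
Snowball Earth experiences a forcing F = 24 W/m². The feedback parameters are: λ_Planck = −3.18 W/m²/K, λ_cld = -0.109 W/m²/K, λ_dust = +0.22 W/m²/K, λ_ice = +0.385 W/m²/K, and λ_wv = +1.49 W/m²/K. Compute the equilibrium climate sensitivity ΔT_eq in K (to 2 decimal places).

Net feedback parameter λ = (−3.18) + (-0.109) + (+0.22) + (+0.385) + (+1.49) = -1.194 W/m²/K.
ΔT = −F/λ = −24/(-1.194) = 20.10 K.

20.10 K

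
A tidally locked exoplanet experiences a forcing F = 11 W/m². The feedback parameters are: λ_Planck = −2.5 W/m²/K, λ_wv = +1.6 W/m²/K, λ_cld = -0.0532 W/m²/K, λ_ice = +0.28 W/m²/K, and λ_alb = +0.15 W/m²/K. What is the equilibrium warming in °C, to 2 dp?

21.02 °C

Net feedback parameter λ = (−2.5) + (+1.6) + (-0.0532) + (+0.28) + (+0.15) = -0.5232 W/m²/K.
ΔT = −F/λ = −11/(-0.5232) = 21.02 °C.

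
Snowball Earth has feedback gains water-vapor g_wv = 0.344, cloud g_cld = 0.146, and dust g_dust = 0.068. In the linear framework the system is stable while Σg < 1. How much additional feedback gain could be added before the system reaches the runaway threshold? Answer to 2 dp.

0.44

Current total gain = 0.344 + 0.146 + 0.068 = 0.558.
Margin to runaway = 1 − 0.558 = 0.44.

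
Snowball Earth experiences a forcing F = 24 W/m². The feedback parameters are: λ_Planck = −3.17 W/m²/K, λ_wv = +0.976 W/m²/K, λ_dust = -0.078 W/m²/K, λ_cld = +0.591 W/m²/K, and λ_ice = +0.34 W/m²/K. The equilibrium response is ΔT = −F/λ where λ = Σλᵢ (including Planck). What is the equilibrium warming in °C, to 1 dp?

17.9 °C

Net feedback parameter λ = (−3.17) + (+0.976) + (-0.078) + (+0.591) + (+0.34) = -1.341 W/m²/K.
ΔT = −F/λ = −24/(-1.341) = 17.9 °C.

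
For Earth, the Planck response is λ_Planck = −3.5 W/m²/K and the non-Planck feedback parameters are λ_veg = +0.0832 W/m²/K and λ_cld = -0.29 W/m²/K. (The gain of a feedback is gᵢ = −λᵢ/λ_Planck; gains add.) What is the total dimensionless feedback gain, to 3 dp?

Convert to gains: g_veg = 0.0832/3.5 = 0.02377; g_cld = -0.29/3.5 = -0.08286.
Total gain g = -0.05909.

-0.059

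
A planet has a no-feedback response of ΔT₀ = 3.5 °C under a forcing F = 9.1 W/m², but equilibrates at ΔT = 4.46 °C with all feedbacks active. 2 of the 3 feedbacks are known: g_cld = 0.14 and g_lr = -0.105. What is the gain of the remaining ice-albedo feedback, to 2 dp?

Amplification A = ΔT/ΔT₀ = 4.46/3.5 = 1.274.
Total gain g = 1 − 1/A = 1 − 1/1.274 = 0.2151.
Known gains sum to 0.14 − 0.105 = 0.035.
g_ice = 0.2151 − 0.035 = 0.18.

0.18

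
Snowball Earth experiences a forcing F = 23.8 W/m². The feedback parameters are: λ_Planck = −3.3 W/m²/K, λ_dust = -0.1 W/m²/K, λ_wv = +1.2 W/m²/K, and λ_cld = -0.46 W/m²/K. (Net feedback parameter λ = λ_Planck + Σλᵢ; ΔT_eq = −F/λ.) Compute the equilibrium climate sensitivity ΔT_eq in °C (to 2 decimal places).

Net feedback parameter λ = (−3.3) + (-0.1) + (+1.2) + (-0.46) = -2.66 W/m²/K.
ΔT = −F/λ = −23.8/(-2.66) = 8.95 °C.

8.95 °C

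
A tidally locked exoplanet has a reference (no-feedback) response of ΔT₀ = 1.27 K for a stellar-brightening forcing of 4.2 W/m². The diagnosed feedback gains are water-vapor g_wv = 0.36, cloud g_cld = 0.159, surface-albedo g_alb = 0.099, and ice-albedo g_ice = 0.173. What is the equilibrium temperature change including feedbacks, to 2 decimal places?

6.08 K

Total gain g = 0.36 + 0.159 + 0.099 + 0.173 = 0.791.
Amplification A = 1/(1 − 0.791) = 4.785.
ΔT = 1.27 × 4.785 = 6.08 K.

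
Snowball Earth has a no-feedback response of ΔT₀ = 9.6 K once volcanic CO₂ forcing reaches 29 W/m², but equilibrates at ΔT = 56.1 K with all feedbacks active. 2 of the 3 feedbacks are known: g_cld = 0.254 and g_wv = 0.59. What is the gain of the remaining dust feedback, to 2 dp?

-0.02

Amplification A = ΔT/ΔT₀ = 56.1/9.6 = 5.844.
Total gain g = 1 − 1/A = 1 − 1/5.844 = 0.8289.
Known gains sum to 0.254 + 0.59 = 0.844.
g_dust = 0.8289 − 0.844 = -0.02.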